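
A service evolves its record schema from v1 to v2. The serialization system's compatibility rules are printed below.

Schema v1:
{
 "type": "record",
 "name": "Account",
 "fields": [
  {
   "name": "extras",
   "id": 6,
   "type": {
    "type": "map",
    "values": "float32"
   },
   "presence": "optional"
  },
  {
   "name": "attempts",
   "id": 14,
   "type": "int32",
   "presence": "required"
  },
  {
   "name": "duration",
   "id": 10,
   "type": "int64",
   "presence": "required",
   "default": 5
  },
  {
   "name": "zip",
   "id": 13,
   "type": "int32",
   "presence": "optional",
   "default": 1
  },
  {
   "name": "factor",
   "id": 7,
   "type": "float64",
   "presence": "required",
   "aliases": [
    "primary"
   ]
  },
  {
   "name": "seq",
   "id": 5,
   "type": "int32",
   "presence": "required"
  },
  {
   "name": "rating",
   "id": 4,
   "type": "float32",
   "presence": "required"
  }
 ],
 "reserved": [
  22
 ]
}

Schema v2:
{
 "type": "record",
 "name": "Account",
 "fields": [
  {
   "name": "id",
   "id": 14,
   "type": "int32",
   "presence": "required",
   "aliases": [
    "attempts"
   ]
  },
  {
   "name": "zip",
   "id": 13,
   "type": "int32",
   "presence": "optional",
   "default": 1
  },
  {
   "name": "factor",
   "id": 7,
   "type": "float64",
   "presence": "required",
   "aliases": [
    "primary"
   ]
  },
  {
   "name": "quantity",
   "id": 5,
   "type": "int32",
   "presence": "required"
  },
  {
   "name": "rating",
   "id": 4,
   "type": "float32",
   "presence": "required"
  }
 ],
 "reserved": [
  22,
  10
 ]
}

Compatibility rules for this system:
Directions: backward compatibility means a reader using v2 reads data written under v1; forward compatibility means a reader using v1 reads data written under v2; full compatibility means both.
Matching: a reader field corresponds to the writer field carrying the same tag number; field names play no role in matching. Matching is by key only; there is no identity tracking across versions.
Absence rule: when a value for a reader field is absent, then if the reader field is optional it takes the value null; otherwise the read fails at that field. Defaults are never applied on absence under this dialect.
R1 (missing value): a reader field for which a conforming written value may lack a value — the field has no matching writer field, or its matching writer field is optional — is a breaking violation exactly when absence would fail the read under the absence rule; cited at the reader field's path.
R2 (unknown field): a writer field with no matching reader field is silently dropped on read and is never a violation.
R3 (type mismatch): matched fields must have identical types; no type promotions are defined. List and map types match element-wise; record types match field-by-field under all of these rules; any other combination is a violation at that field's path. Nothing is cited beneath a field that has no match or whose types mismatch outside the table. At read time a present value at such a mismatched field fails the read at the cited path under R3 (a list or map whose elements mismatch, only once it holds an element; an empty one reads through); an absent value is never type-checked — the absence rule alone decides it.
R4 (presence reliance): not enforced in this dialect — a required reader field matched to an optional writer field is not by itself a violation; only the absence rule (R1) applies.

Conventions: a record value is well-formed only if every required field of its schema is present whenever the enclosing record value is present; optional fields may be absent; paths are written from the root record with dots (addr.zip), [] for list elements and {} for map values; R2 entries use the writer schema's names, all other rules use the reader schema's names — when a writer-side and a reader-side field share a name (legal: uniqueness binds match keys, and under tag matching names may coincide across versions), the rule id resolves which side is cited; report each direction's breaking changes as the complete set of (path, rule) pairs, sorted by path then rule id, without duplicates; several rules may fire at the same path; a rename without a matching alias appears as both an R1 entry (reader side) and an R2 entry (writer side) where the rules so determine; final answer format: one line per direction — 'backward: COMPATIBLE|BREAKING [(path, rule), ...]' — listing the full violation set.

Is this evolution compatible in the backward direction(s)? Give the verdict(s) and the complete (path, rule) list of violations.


each type pair in Account: writer, then reader
backward for Account (reader v2, writer v1):
  id <- attempts (int32 -> int32, writer required)
  zip <- zip (int32 -> int32, writer optional)
  factor <- factor (float64 -> float64, writer required)
  quantity <- seq (int32 -> int32, writer required)
  rating <- rating (float32 -> float32, writer required)
  writer field extras has no reader counterpart
  writer field duration has no reader counterpart
  => backward verdict for Account: COMPATIBLE, no violations
checking off the Account differences that do not matter here:
  renamed field attempts to id in record Account (alias attempts declared on the renamed field) -> inert for the asked Account verdict: nothing fires
  renamed field seq to quantity in record Account -> inert for the asked Account verdict: nothing fires
  removed field extras from record Account -> inert for the asked Account verdict: nothing fires
  removed field duration from record Account (its key 10 joins the reserved list) -> fires only in the forward direction of Account, which is not asked here

backward: COMPATIBLE []


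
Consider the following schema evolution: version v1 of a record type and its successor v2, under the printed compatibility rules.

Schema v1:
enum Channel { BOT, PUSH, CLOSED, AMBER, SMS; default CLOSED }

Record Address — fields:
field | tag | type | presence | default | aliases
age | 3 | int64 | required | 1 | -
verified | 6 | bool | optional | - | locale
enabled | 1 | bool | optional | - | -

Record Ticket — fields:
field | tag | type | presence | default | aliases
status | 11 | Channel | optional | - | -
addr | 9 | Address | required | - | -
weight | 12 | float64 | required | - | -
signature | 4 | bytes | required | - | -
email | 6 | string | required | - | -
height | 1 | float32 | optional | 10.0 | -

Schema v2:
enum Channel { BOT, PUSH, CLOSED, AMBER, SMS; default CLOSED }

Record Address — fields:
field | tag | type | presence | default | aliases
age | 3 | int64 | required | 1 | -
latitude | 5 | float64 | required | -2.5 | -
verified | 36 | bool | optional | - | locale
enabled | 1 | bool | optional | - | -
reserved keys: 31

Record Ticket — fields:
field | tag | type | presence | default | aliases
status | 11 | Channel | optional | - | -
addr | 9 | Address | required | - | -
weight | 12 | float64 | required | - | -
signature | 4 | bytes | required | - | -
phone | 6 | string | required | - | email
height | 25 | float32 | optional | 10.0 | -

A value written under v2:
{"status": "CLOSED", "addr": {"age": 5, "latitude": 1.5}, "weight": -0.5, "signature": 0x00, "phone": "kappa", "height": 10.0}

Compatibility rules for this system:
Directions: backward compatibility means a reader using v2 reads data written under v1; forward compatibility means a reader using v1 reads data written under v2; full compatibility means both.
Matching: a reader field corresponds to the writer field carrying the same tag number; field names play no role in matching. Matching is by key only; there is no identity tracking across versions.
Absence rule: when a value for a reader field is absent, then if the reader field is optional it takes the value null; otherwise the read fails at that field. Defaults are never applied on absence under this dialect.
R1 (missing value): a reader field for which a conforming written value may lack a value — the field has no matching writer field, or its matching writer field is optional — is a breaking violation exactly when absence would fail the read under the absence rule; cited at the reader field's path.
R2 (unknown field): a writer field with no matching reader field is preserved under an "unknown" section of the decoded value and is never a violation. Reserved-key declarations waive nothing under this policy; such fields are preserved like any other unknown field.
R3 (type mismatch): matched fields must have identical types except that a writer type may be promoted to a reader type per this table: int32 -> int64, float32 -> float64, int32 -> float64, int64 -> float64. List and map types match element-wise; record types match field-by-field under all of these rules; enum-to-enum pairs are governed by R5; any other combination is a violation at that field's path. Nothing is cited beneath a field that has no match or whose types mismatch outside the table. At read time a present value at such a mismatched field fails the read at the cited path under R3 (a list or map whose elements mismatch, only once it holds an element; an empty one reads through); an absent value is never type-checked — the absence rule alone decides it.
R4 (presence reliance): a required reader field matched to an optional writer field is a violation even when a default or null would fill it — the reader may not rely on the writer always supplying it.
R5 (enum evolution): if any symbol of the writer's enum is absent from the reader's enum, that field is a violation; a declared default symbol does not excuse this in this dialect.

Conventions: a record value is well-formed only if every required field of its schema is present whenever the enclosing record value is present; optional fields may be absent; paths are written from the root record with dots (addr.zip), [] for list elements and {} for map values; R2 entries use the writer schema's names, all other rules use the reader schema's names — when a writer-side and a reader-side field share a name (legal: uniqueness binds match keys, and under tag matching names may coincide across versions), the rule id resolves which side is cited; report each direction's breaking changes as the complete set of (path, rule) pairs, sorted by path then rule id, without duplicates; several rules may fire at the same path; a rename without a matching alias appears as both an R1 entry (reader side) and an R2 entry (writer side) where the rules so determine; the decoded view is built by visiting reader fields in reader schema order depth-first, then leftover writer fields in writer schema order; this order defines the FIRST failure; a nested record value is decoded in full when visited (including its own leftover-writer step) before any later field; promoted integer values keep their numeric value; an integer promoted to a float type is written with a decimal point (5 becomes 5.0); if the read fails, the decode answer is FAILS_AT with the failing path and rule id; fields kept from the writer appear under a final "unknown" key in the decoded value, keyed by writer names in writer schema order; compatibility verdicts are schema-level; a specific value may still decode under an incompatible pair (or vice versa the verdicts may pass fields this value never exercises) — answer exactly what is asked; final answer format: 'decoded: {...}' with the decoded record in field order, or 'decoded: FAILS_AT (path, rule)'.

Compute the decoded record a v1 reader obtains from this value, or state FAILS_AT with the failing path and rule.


each type pair in Ticket: writer, then reader
migrating the Ticket value to v1:
  status := "CLOSED"
  addr.age := 5
  addr.verified := null (not supplied -> null)
  addr.enabled := null (not supplied -> null)
  writer addr.latitude: kept under "unknown"
  weight := -0.5
  signature := 0x00
  email := "kappa" (from writer phone)
  height := null (not supplied -> null)
  writer height: kept under "unknown"
  => decoded: {"status": "CLOSED", "addr": {"age": 5, "verified": null, "enabled": null, "unknown": {"latitude": 1.5}}, "weight": -0.5, "signature": 0x00, "email": "kappa", "height": null, "unknown": {"height": 10.0}}
remaining Ticket differences; none change what is asked:
  field verified in record Address: tag 6 changed to 36 -> triggers nothing under the printed rules; the Ticket answer is the same either way
  renamed field email to phone in record Ticket (alias email declared on the renamed field) -> triggers nothing under the printed rules; the Ticket answer is the same either way

decoded: {"status": "CLOSED", "addr": {"age": 5, "verified": null, "enabled": null, "unknown": {"latitude": 1.5}}, "weight": -0.5, "signature": 0x00, "email": "kappa", "height": null, "unknown": {"height": 10.0}}


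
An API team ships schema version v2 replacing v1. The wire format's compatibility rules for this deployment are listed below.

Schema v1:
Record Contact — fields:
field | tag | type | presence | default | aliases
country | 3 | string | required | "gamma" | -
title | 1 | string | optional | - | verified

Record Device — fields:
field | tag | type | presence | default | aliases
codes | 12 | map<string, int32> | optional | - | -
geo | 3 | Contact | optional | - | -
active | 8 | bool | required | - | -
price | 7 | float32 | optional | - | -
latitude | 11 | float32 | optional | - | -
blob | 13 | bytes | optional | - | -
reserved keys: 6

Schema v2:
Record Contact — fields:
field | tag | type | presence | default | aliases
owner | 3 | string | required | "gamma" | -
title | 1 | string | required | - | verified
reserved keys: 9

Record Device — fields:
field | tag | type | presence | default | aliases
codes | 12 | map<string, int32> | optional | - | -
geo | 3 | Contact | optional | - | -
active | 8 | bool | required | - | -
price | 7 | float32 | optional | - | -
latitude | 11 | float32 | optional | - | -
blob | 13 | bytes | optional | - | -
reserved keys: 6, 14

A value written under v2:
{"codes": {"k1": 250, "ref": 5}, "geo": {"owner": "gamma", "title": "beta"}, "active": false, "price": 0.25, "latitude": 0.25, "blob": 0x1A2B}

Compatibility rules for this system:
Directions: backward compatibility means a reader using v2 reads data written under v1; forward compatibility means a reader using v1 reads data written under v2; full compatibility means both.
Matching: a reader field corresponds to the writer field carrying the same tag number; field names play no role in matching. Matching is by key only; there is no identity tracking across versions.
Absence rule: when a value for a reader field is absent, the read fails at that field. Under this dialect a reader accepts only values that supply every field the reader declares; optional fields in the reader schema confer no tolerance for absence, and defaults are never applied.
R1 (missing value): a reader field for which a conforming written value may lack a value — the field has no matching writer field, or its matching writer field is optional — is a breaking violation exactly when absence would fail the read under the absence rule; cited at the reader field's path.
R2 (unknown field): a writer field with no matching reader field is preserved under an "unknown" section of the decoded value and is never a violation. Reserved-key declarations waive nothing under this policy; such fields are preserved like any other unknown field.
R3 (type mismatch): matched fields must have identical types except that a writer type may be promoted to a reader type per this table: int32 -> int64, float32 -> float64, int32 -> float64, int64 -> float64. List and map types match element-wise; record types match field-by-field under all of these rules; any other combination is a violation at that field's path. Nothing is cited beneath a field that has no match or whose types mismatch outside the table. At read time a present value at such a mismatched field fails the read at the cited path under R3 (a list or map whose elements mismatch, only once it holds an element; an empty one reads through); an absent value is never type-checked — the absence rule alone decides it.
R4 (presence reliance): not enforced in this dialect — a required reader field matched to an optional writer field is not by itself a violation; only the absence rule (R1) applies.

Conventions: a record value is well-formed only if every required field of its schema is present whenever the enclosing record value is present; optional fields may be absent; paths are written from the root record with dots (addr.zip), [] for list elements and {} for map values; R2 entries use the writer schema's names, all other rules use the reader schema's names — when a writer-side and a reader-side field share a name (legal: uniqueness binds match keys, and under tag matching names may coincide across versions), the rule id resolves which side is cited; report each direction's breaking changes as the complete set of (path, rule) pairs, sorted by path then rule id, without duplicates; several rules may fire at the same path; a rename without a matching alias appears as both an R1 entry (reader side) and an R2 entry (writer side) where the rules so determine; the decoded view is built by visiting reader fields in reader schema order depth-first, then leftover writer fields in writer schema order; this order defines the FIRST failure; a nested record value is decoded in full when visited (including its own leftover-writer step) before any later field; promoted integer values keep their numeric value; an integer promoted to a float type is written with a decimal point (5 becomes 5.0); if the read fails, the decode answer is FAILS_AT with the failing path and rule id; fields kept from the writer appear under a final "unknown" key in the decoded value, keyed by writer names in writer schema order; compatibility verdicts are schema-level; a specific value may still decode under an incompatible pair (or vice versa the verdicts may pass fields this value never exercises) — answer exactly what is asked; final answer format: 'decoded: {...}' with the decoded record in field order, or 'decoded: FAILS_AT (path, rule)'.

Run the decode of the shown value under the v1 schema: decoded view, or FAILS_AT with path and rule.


decoded: {"codes": {"k1": 250, "ref": 5}, "geo": {"country": "gamma", "title": "beta"}, "active": false, "price": 0.25, "latitude": 0.25, "blob": 0x1A2B}

each type pair in Device: writer, then reader
decoding the Device value with the v1 reader:
  codes := {"k1": 250, "ref": 5}
  geo.country := "gamma" (from writer owner)
  geo.title := "beta"
  active := false
  price := 0.25
  latitude := 0.25
  blob := 0x1A2B
  => decoded: {"codes": {"k1": 250, "ref": 5}, "geo": {"country": "gamma", "title": "beta"}, "active": false, "price": 0.25, "latitude": 0.25, "blob": 0x1A2B}
remaining Device differences; none change what is asked:
  renamed field country to owner in record Contact -> no rule fires on it and the decoded Device view is identical with or without it
  field title in record Contact: optional changed to required -> shifts the Device verdicts, not this decode


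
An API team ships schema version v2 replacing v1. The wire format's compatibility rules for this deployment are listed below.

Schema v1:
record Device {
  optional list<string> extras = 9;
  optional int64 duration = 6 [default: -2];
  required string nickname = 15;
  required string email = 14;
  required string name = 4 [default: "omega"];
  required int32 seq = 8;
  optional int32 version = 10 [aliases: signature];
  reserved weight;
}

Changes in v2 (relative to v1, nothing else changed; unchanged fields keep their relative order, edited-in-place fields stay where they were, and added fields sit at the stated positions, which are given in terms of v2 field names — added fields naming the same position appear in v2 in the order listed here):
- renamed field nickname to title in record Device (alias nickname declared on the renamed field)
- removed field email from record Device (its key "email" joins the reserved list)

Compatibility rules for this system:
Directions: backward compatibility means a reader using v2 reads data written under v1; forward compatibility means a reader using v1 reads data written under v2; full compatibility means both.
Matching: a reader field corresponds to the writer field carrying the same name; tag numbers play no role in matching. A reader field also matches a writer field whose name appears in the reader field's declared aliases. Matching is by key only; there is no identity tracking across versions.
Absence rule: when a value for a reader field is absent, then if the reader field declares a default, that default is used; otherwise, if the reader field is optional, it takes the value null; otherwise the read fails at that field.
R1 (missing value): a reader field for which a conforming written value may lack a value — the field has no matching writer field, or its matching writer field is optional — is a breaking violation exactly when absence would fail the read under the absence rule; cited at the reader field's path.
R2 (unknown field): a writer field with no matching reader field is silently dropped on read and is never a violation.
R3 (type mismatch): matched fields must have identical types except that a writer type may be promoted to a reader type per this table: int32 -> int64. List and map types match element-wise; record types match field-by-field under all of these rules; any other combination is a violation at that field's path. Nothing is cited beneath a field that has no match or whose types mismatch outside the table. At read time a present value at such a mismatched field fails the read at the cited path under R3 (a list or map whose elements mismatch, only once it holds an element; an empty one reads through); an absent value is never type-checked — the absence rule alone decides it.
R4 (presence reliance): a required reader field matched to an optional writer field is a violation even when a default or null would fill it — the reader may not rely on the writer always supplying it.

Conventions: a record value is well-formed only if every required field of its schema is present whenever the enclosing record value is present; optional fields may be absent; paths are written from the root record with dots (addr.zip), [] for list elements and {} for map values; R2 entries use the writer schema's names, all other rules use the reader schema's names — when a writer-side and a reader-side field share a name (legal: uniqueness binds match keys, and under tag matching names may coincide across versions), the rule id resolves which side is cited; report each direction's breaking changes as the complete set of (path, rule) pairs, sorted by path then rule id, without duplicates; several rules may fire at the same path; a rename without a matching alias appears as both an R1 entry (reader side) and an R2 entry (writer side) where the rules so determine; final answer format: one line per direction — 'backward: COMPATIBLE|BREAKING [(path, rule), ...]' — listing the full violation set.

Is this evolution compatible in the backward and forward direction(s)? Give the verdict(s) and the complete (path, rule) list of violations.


backward: COMPATIBLE []; forward: BREAKING [(email, R1), (nickname, R1)]

each type pair in Device: writer, then reader
backward analysis of Device with v2 as reader and v1 as writer:
  writer optional, list<string> -> list<string>: reader extras maps from writer extras
  writer optional, int64 -> int64: reader duration maps from writer duration
  writer required, string -> string: reader title maps from writer nickname
  writer required, string -> string: reader name maps from writer name
  writer required, int32 -> int32: reader seq maps from writer seq
  writer optional, int32 -> int32: reader version maps from writer version
  writer field email has no reader counterpart
  => backward: COMPATIBLE
forward analysis of Device with v1 as reader and v2 as writer:
  writer optional, list<string> -> list<string>: reader extras maps from writer extras
  writer optional, int64 -> int64: reader duration maps from writer duration
  nickname: no writer-side match
  email: no writer-side match
  writer required, string -> string: reader name maps from writer name
  writer required, int32 -> int32: reader seq maps from writer seq
  writer optional, int32 -> int32: reader version maps from writer version
  writer field title has no reader counterpart
  rule R1 violated at email
  rule R1 violated at nickname
  forward on Device therefore BREAKING (2)


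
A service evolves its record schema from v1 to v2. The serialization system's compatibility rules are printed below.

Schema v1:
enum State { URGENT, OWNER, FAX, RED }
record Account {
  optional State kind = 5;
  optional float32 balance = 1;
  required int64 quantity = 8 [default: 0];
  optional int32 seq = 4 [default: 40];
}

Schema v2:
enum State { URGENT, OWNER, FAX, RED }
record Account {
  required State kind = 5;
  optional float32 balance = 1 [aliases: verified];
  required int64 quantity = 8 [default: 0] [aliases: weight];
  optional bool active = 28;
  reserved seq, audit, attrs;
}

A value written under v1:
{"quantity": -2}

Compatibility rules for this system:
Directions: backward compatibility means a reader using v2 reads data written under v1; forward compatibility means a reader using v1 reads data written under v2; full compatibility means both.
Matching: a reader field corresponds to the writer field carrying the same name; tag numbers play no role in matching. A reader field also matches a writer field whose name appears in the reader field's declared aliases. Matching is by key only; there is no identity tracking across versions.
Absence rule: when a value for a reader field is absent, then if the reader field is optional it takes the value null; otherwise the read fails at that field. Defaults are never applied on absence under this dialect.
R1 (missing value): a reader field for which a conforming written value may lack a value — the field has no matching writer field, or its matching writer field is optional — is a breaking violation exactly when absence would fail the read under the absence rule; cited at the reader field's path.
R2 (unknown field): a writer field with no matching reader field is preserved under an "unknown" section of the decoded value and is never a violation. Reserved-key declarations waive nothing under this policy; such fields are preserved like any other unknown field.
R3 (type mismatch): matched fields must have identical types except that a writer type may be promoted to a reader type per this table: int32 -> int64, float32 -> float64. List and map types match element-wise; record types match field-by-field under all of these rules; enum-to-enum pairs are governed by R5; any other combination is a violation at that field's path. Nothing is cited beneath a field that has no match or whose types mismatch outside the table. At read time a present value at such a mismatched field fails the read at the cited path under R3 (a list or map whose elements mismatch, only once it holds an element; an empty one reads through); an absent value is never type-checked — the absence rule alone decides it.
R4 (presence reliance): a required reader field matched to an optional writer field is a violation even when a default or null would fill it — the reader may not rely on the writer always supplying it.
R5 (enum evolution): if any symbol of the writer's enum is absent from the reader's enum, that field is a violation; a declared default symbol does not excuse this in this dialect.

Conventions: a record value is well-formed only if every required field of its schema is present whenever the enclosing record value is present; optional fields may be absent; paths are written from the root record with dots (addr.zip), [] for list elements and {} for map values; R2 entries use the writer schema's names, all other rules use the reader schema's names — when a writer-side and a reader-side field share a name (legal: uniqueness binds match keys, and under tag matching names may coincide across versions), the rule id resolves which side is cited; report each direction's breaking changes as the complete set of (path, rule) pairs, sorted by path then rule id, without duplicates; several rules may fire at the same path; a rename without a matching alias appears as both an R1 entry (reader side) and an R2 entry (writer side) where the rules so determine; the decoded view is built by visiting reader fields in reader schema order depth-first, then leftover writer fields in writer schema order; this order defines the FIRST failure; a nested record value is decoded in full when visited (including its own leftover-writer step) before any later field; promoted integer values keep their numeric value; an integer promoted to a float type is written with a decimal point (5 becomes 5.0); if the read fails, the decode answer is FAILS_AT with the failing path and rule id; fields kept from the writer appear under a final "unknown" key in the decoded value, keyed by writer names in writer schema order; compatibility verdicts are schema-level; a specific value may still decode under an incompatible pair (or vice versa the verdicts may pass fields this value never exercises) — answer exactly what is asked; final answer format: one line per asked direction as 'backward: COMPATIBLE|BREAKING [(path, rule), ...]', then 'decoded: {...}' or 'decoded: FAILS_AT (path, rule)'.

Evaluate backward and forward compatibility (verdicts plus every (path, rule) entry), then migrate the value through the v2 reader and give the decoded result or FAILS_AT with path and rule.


backward: BREAKING [(kind, R1), (kind, R4)]; forward: COMPATIBLE []; decoded: FAILS_AT (kind, R1)

the writer's type comes first in each Account pair
checking backward for Account: reader v2 against writer v1:
  writer optional, State -> State: reader kind maps from writer kind
  writer optional, float32 -> float32: reader balance maps from writer balance
  writer required, int64 -> int64: reader quantity maps from writer quantity
  active has no writer counterpart
  writer seq: unknown to reader
  rule R1 violated at kind
  rule R4 violated at kind
  => backward: BREAKING (2)
checking forward for Account: reader v1 against writer v2:
  writer required, State -> State: reader kind maps from writer kind
  writer optional, float32 -> float32: reader balance maps from writer balance
  writer required, int64 -> int64: reader quantity maps from writer quantity
  seq has no writer counterpart
  writer active: unknown to reader
  nothing fires on Account: forward is COMPATIBLE
decode walk for Account under reader schema v2:
  read fails at kind under R1 (no fill)
  => FAILS_AT (kind, R1)


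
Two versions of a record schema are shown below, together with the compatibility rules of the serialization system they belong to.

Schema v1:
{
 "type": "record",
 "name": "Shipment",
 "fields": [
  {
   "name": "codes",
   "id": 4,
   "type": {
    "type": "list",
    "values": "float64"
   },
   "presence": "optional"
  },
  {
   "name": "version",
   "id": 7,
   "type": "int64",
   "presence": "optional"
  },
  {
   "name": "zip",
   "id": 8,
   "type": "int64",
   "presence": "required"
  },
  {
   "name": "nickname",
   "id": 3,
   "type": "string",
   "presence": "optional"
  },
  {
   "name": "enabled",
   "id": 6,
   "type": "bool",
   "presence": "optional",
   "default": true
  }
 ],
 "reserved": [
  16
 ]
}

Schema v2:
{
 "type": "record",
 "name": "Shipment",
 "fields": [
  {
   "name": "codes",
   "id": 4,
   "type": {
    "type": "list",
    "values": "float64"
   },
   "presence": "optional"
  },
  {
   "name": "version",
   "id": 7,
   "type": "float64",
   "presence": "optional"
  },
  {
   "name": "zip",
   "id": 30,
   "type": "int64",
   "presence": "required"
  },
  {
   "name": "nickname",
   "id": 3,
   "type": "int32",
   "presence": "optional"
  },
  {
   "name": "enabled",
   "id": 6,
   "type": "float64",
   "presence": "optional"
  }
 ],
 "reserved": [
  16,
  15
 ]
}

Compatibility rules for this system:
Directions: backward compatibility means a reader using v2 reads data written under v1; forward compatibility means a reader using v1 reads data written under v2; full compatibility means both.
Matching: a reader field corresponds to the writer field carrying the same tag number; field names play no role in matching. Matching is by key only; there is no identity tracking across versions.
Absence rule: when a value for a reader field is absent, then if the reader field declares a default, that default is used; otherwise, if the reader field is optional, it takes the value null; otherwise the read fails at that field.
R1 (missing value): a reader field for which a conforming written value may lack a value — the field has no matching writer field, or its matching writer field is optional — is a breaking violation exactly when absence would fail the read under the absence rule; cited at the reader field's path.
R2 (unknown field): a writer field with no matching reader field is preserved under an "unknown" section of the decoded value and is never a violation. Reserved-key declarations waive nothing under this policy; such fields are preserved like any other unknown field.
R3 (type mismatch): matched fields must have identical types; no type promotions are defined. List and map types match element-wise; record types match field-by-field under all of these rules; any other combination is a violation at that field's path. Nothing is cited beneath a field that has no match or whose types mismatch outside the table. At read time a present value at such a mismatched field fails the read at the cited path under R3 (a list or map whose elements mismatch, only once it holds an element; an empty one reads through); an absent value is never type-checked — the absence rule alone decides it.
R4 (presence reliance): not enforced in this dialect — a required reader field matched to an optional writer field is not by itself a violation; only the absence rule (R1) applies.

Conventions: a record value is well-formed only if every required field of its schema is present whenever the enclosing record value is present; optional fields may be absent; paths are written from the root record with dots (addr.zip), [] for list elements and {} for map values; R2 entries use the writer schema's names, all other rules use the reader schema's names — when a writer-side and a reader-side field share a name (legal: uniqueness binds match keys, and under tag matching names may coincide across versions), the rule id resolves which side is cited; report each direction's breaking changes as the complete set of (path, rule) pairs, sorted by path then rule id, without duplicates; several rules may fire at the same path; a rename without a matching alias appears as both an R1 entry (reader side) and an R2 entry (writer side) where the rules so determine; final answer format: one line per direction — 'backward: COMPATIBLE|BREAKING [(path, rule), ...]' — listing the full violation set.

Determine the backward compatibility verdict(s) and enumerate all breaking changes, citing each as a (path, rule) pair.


arrows below run writer -> reader for Shipment
backward pass over Shipment, reader schema v2, writer schema v1:
  codes: paired with writer codes (list<float64> -> list<float64>; writer optional)
  version: paired with writer version (int64 -> float64; writer optional)
  zip has no writer counterpart
  nickname: paired with writer nickname (string -> int32; writer optional)
  enabled: paired with writer enabled (bool -> float64; writer optional)
  zip (writer side), unknown to reader
  violation R3 at enabled
  violation R3 at nickname
  violation R3 at version
  violation R1 at zip
  => 4 violation(s): backward is BREAKING for Shipment

backward: BREAKING [(enabled, R3), (nickname, R3), (version, R3), (zip, R1)]


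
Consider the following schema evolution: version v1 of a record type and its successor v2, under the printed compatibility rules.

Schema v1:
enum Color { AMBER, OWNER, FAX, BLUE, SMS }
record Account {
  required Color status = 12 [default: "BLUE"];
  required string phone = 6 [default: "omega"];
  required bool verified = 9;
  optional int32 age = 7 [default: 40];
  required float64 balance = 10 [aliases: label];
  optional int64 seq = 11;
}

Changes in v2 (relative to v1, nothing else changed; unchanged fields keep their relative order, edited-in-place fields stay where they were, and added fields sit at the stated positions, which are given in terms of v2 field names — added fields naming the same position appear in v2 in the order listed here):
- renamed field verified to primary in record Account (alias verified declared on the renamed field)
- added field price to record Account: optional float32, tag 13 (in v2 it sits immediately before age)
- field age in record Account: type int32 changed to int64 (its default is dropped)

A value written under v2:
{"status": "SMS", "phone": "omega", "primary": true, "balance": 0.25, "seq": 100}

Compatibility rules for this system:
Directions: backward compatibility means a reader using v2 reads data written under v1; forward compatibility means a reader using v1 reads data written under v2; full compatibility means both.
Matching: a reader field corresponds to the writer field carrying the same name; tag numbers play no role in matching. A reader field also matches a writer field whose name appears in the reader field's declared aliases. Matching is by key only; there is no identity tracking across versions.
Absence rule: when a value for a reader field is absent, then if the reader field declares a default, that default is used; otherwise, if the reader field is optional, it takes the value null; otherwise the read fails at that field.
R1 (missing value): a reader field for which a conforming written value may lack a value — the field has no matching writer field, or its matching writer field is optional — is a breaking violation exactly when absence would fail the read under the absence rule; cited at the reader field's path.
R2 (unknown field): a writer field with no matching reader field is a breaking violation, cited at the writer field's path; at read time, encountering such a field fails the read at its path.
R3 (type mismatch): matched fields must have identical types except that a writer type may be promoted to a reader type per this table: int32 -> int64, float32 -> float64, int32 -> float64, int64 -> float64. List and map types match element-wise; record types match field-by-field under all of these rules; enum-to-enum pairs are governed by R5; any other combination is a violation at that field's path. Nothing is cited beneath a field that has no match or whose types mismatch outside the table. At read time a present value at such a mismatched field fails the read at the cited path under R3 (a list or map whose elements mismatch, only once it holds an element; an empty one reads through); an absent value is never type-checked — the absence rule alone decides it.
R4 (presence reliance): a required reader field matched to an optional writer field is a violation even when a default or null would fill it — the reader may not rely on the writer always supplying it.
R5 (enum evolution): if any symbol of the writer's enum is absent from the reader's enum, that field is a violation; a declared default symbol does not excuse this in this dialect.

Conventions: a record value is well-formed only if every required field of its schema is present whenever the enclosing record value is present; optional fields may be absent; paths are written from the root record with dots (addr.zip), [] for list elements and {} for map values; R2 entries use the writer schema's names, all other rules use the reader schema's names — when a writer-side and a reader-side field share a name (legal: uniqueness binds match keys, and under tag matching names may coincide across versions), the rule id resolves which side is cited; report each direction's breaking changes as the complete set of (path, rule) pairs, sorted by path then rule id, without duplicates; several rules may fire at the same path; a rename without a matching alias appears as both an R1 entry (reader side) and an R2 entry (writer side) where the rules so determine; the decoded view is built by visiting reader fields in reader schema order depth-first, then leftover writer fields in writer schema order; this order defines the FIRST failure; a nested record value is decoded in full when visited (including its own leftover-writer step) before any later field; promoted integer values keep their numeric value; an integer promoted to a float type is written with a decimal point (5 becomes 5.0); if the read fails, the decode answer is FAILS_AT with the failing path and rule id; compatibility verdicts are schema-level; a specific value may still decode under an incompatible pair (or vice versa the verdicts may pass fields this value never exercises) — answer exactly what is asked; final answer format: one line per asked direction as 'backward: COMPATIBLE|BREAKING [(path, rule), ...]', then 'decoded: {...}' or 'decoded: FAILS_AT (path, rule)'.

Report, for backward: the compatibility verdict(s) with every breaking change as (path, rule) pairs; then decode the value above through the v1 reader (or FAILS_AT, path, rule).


backward: COMPATIBLE []; decoded: FAILS_AT (verified, R1)

each type pair in Account: writer, then reader
backward for Account (reader v2, writer v1):
  writer required, Color -> Color: reader status maps from writer status
  writer required, string -> string: reader phone maps from writer phone
  writer required, bool -> bool: reader primary maps from writer verified
  price: no writer match
  writer optional, int32 -> int64: reader age maps from writer age
  writer required, float64 -> float64: reader balance maps from writer balance
  writer optional, int64 -> int64: reader seq maps from writer seq
  => no violations; backward on Account: COMPATIBLE
migrating the Account value to v1:
  status := "SMS"
  phone := "omega"
  read fails at verified under R1 (no fill)
  => FAILS_AT (verified, R1)
checking off the Account differences that do not matter here:
  added field price to record Account: optional float32, tag 13 (in v2 it sits immediately before age) -> fires only in the forward direction of Account, which is not asked here
  field age in record Account: type int32 changed to int64 (its default is dropped) -> fires only in the forward direction of Account, which is not asked here
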